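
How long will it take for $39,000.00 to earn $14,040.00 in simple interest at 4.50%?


Rearrange the simple interest formula for t:
I = P × r × t  ⇒  t = I / (P × r)
t = $14,040.00 / ($39,000.00 × 0.045)
t = 8

t = I/(P×r) = 8 years


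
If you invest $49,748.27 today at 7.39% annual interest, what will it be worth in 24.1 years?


Future value formula: FV = PV × (1 + r)^t
FV = $49,748.27 × (1 + 0.0739)^24.1
FV = $49,748.27 × 5.574791
FV = $277,336.21

FV = PV × (1 + r)^t = $277,336.21


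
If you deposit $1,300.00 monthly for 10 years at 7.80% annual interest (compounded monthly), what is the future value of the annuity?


Future value of an ordinary annuity: FV = PMT × ((1 + r)^n − 1) / r
Monthly rate r = 0.078/12 = 0.0065, n = 120
FV = $1,300.00 × ((1 + 0.078/12)^120 − 1) / (0.078/12)
FV = $1,300.00 × 180.9189267
FV = $235,194.60

FV = PMT × ((1+r)^n - 1)/r = $235,194.60


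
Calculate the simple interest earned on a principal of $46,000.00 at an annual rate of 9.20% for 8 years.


Simple interest formula: I = P × r × t
I = $46,000.00 × 0.092 × 8
I = $33,856.00

I = P × r × t = $33,856.00


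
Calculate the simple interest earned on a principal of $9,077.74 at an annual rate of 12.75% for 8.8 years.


Simple interest formula: I = P × r × t
I = $9,077.74 × 0.1275 × 8.8
I = $10,185.22

I = P × r × t = $10,185.22


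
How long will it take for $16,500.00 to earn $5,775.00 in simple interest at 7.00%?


Rearrange the simple interest formula for t:
I = P × r × t  ⇒  t = I / (P × r)
t = $5,775.00 / ($16,500.00 × 0.07)
t = 5

t = I/(P×r) = 5 years


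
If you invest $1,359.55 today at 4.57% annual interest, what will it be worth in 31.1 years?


Future value formula: FV = PV × (1 + r)^t
FV = $1,359.55 × (1 + 0.0457)^31.1
FV = $1,359.55 × 4.013849
FV = $5,457.03

FV = PV × (1 + r)^t = $5,457.03


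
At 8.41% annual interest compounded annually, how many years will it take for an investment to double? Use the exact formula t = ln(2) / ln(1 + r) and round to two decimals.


Doubling condition: (1 + r)^t = 2
Take ln of both sides: t × ln(1 + r) = ln(2)
t = ln(2) / ln(1 + r)
t = 0.693147 / 0.080750
t = 8.58

t = ln(2) / ln(1 + r) = 8.58 years


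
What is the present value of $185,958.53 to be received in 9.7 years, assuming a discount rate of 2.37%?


Present value formula: PV = FV / (1 + r)^t
PV = $185,958.53 / (1 + 0.0237)^9.7
PV = $185,958.53 / 1.255091
PV = $148,163.38

PV = FV / (1 + r)^t = $148,163.38


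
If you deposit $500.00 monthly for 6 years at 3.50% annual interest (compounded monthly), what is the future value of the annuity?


Future value of an ordinary annuity: FV = PMT × ((1 + r)^n − 1) / r
Monthly rate r = 0.035/12 ≈ 0.00291667, n = 72
FV = $500.00 × ((1 + 0.035/12)^72 − 1) / (0.035/12)
FV = $500.00 × 79.988927
FV = $39,994.46

FV = PMT × ((1+r)^n - 1)/r = $39,994.46


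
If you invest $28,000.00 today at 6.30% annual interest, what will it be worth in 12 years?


Future value formula: FV = PV × (1 + r)^t
FV = $28,000.00 × (1 + 0.063)^12
FV = $28,000.00 × 2.081609
FV = $58,285.05

FV = PV × (1 + r)^t = $58,285.05


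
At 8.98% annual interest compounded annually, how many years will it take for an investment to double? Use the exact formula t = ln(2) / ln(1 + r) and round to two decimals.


Doubling condition: (1 + r)^t = 2
Take ln of both sides: t × ln(1 + r) = ln(2)
t = ln(2) / ln(1 + r)
t = 0.693147 / 0.085994
t = 8.06

t = ln(2) / ln(1 + r) = 8.06 years


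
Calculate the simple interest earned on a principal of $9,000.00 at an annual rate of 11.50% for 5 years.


Simple interest formula: I = P × r × t
I = $9,000.00 × 0.115 × 5
I = $5,175.00

I = P × r × t = $5,175.00


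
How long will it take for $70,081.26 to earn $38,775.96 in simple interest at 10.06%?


Rearrange the simple interest formula for t:
I = P × r × t  ⇒  t = I / (P × r)
t = $38,775.96 / ($70,081.26 × 0.1006)
t = 5.5

t = I/(P×r) = 5.5 years


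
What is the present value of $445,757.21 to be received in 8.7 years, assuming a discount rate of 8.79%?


Present value formula: PV = FV / (1 + r)^t
PV = $445,757.21 / (1 + 0.0879)^8.7
PV = $445,757.21 / 2.0812493
PV = $214,177.71

PV = FV / (1 + r)^t = $214,177.71


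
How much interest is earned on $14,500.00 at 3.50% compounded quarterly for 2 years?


Compound interest earned = final amount − principal.
A = P(1 + r/n)^(nt) = $14,500.00 × (1 + 0.035/4)^(4 × 2) = $15,546.63
Interest = A − P = $15,546.63 − $14,500.00 = $1,046.63

Interest = A - P = $1,046.63


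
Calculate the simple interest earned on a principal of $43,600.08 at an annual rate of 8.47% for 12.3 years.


Simple interest formula: I = P × r × t
I = $43,600.08 × 0.0847 × 12.3
I = $45,423.00

I = P × r × t = $45,423.00


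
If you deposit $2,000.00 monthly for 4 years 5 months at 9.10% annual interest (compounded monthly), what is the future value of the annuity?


Future value of an ordinary annuity: FV = PMT × ((1 + r)^n − 1) / r
Monthly rate r = 0.091/12 ≈ 0.00758333, n = 53
FV = $2,000.00 × ((1 + 0.091/12)^53 − 1) / (0.091/12)
FV = $2,000.00 × 64.934787
FV = $129,869.57

FV = PMT × ((1+r)^n - 1)/r = $129,869.57


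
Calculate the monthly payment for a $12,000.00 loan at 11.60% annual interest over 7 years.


Loan payment formula: PMT = PV × r / (1 − (1 + r)^(−n))
Monthly rate r = 0.116/12 ≈ 0.00966667, n = 84 months
Denominator: 1 − (1 + 0.116/12)^(−84) = 0.554296
PMT = $12,000.00 × (0.116/12) / 0.554296
PMT = $209.27 per month

PMT = PV × r / (1-(1+r)^(-n)) = $209.27/month


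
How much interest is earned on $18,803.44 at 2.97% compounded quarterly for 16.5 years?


Compound interest earned = final amount − principal.
A = P(1 + r/n)^(nt) = $18,803.44 × (1 + 0.0297/4)^(4 × 16.5) = $30,639.18
Interest = A − P = $30,639.18 − $18,803.44 = $11,835.74

Interest = A - P = $11,835.74


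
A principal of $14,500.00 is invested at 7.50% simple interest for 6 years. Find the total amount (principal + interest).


Total amount formula: A = P(1 + rt) = P + P·r·t
Interest: I = P × r × t = $14,500.00 × 0.075 × 6 = $6,525.00
A = P + I = $14,500.00 + $6,525.00 = $21,025.00

A = P + I = P(1 + rt) = $21,025.00


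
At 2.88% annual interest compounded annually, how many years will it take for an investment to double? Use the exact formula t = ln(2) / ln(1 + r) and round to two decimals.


Doubling condition: (1 + r)^t = 2
Take ln of both sides: t × ln(1 + r) = ln(2)
t = ln(2) / ln(1 + r)
t = 0.693147 / 0.028393
t = 24.41

t = ln(2) / ln(1 + r) = 24.41 years


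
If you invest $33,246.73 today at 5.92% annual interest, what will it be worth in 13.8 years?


Future value formula: FV = PV × (1 + r)^t
FV = $33,246.73 × (1 + 0.0592)^13.8
FV = $33,246.73 × 2.2115462
FV = $73,526.68

FV = PV × (1 + r)^t = $73,526.68


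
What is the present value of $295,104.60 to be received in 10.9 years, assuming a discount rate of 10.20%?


Present value formula: PV = FV / (1 + r)^t
PV = $295,104.60 / (1 + 0.102)^10.9
PV = $295,104.60 / 2.882567
PV = $102,375.63

PV = FV / (1 + r)^t = $102,375.63


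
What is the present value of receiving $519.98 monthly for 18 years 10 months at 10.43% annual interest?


Present value of an ordinary annuity: PV = PMT × (1 − (1 + r)^(−n)) / r
Monthly rate r = 0.1043/12 ≈ 0.00869167, n = 226
PV = $519.98 × (1 − (1 + 0.1043/12)^(−226)) / (0.1043/12)
PV = $519.98 × 98.778853
PV = $51,363.03

PV = PMT × (1-(1+r)^(-n))/r = $51,363.03


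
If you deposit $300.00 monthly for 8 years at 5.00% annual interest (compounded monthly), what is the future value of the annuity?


Future value of an ordinary annuity: FV = PMT × ((1 + r)^n − 1) / r
Monthly rate r = 0.05/12 ≈ 0.00416667, n = 96
FV = $300.00 × ((1 + 0.05/12)^96 − 1) / (0.05/12)
FV = $300.00 × 117.740512
FV = $35,322.15

FV = PMT × ((1+r)^n - 1)/r = $35,322.15


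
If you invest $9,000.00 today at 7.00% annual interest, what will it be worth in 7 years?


Future value formula: FV = PV × (1 + r)^t
FV = $9,000.00 × (1 + 0.07)^7
FV = $9,000.00 × 1.605781
FV = $14,452.03

FV = PV × (1 + r)^t = $14,452.03


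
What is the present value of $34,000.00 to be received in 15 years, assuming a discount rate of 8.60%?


Present value formula: PV = FV / (1 + r)^t
PV = $34,000.00 / (1 + 0.086)^15
PV = $34,000.00 / 3.447048
PV = $9,863.51

PV = FV / (1 + r)^t = $9,863.51


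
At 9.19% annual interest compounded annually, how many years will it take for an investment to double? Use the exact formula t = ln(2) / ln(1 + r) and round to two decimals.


Doubling condition: (1 + r)^t = 2
Take ln of both sides: t × ln(1 + r) = ln(2)
t = ln(2) / ln(1 + r)
t = 0.693147 / 0.087919
t = 7.88

t = ln(2) / ln(1 + r) = 7.88 years


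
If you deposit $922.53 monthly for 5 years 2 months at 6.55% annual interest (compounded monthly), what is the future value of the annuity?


Future value of an ordinary annuity: FV = PMT × ((1 + r)^n − 1) / r
Monthly rate r = 0.0655/12 ≈ 0.00545833, n = 62
FV = $922.53 × ((1 + 0.0655/12)^62 − 1) / (0.0655/12)
FV = $922.53 × 73.545268
FV = $67,847.72

FV = PMT × ((1+r)^n - 1)/r = $67,847.72


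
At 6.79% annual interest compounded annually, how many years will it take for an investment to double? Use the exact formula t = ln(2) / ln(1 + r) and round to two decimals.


Doubling condition: (1 + r)^t = 2
Take ln of both sides: t × ln(1 + r) = ln(2)
t = ln(2) / ln(1 + r)
t = 0.693147 / 0.065694
t = 10.55

t = ln(2) / ln(1 + r) = 10.55 years


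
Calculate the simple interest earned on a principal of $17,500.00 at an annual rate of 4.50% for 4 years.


Simple interest formula: I = P × r × t
I = $17,500.00 × 0.045 × 4
I = $3,150.00

I = P × r × t = $3,150.00


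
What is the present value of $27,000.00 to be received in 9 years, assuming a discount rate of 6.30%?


Present value formula: PV = FV / (1 + r)^t
PV = $27,000.00 / (1 + 0.063)^9
PV = $27,000.00 / 1.733003
PV = $15,579.89

PV = FV / (1 + r)^t = $15,579.89


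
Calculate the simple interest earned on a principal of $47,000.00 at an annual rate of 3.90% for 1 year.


Simple interest formula: I = P × r × t
I = $47,000.00 × 0.039 × 1
I = $1,833.00

I = P × r × t = $1,833.00


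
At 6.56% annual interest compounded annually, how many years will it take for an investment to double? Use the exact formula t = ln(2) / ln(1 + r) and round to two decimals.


Doubling condition: (1 + r)^t = 2
Take ln of both sides: t × ln(1 + r) = ln(2)
t = ln(2) / ln(1 + r)
t = 0.693147 / 0.063538
t = 10.91

t = ln(2) / ln(1 + r) = 10.91 years


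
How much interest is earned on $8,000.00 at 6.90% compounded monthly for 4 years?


Compound interest earned = final amount − principal.
A = P(1 + r/n)^(nt) = $8,000.00 × (1 + 0.069/12)^(12 × 4) = $10,534.45
Interest = A − P = $10,534.45 − $8,000.00 = $2,534.45

Interest = A - P = $2,534.45


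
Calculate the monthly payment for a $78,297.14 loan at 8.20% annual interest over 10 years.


Loan payment formula: PMT = PV × r / (1 − (1 + r)^(−n))
Monthly rate r = 0.082/12 ≈ 0.00683333, n = 120 months
Denominator: 1 − (1 + 0.082/12)^(−120) = 0.558338
PMT = $78,297.14 × (0.082/12) / 0.558338
PMT = $958.26 per month

PMT = PV × r / (1-(1+r)^(-n)) = $958.26/month


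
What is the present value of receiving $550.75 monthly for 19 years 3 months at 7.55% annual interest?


Present value of an ordinary annuity: PV = PMT × (1 − (1 + r)^(−n)) / r
Monthly rate r = 0.0755/12 ≈ 0.00629167, n = 231
PV = $550.75 × (1 − (1 + 0.0755/12)^(−231)) / (0.0755/12)
PV = $550.75 × 121.613758
PV = $66,978.78

PV = PMT × (1-(1+r)^(-n))/r = $66,978.78


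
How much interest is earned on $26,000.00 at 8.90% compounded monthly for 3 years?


Compound interest earned = final amount − principal.
A = P(1 + r/n)^(nt) = $26,000.00 × (1 + 0.089/12)^(12 × 3) = $33,923.61
Interest = A − P = $33,923.61 − $26,000.00 = $7,923.61

Interest = A - P = $7,923.61


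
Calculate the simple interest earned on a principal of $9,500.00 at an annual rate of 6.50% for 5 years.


Simple interest formula: I = P × r × t
I = $9,500.00 × 0.065 × 5
I = $3,087.50

I = P × r × t = $3,087.50


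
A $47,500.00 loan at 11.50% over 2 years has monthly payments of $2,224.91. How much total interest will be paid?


Total paid over the life of the loan = PMT × n.
Total paid = $2,224.91 × 24 = $53,397.84
Total interest = total paid − principal = $53,397.84 − $47,500.00 = $5,897.84

Total interest = (PMT × n) - PV = $5,897.84


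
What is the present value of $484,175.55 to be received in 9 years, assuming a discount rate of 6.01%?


Present value formula: PV = FV / (1 + r)^t
PV = $484,175.55 / (1 + 0.0601)^9
PV = $484,175.55 / 1.690914
PV = $286,339.55

PV = FV / (1 + r)^t = $286,339.55


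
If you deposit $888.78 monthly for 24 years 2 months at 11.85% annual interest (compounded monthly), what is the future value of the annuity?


Future value of an ordinary annuity: FV = PMT × ((1 + r)^n − 1) / r
Monthly rate r = 0.1185/12 = 0.009875, n = 290
FV = $888.78 × ((1 + 0.1185/12)^290 − 1) / (0.1185/12)
FV = $888.78 × 1648.875125
FV = $1,465,487.23

FV = PMT × ((1+r)^n - 1)/r = $1,465,487.23


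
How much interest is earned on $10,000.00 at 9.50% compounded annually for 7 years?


Compound interest earned = final amount − principal.
A = P(1 + r/n)^(nt) = $10,000.00 × (1 + 0.095/1)^(1 × 7) = $18,875.52
Interest = A − P = $18,875.52 − $10,000.00 = $8,875.52

Interest = A - P = $8,875.52


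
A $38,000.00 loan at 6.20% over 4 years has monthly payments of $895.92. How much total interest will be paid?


Total paid over the life of the loan = PMT × n.
Total paid = $895.92 × 48 = $43,004.16
Total interest = total paid − principal = $43,004.16 − $38,000.00 = $5,004.16

Total interest = (PMT × n) - PV = $5,004.16


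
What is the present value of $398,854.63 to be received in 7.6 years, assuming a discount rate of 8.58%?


Present value formula: PV = FV / (1 + r)^t
PV = $398,854.63 / (1 + 0.0858)^7.6
PV = $398,854.63 / 1.86938504
PV = $213,361.41

PV = FV / (1 + r)^t = $213,361.41


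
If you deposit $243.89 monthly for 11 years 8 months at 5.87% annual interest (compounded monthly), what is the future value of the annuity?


Future value of an ordinary annuity: FV = PMT × ((1 + r)^n − 1) / r
Monthly rate r = 0.0587/12 ≈ 0.00489167, n = 140
FV = $243.89 × ((1 + 0.0587/12)^140 − 1) / (0.0587/12)
FV = $243.89 × 200.367813
FV = $48,867.71

FV = PMT × ((1+r)^n - 1)/r = $48,867.71


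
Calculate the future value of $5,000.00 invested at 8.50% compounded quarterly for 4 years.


Compound interest formula: A = P(1 + r/n)^(nt)
A = $5,000.00 × (1 + 0.085/4)^(4 × 4)
Growth factor: (1 + 0.085/4)^16 = 1.399952
A = $5,000.00 × 1.399952
A = $6,999.76

A = P(1 + r/n)^(nt) = $6,999.76


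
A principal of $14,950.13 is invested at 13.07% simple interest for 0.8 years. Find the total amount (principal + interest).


Total amount formula: A = P(1 + rt) = P + P·r·t
Interest: I = P × r × t = $14,950.13 × 0.1307 × 0.8 = $1,563.19
A = P + I = $14,950.13 + $1,563.19 = $16,513.32

A = P + I = P(1 + rt) = $16,513.32


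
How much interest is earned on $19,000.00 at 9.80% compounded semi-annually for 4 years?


Compound interest earned = final amount − principal.
A = P(1 + r/n)^(nt) = $19,000.00 × (1 + 0.098/2)^(2 × 4) = $27,858.49
Interest = A − P = $27,858.49 − $19,000.00 = $8,858.49

Interest = A - P = $8,858.49


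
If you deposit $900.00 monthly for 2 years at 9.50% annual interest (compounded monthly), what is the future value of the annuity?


Future value of an ordinary annuity: FV = PMT × ((1 + r)^n − 1) / r
Monthly rate r = 0.095/12 ≈ 0.00791667, n = 24
FV = $900.00 × ((1 + 0.095/12)^24 − 1) / (0.095/12)
FV = $900.00 × 26.317295
FV = $23,685.57

FV = PMT × ((1+r)^n - 1)/r = $23,685.57


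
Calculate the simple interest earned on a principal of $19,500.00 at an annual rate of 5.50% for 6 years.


Simple interest formula: I = P × r × t
I = $19,500.00 × 0.055 × 6
I = $6,435.00

I = P × r × t = $6,435.00


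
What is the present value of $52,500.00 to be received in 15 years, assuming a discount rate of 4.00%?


Present value formula: PV = FV / (1 + r)^t
PV = $52,500.00 / (1 + 0.04)^15
PV = $52,500.00 / 1.8009435
PV = $29,151.39

PV = FV / (1 + r)^t = $29,151.39


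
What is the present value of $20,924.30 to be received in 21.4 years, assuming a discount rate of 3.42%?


Present value formula: PV = FV / (1 + r)^t
PV = $20,924.30 / (1 + 0.0342)^21.4
PV = $20,924.30 / 2.053700
PV = $10,188.59

PV = FV / (1 + r)^t = $10,188.59


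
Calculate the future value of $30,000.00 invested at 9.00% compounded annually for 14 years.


Compound interest formula: A = P(1 + r/n)^(nt)
A = $30,000.00 × (1 + 0.09/1)^(1 × 14)
Growth factor: (1 + 0.09/1)^14 = 3.341727
A = $30,000.00 × 3.341727
A = $100,251.81

A = P(1 + r/n)^(nt) = $100,251.81


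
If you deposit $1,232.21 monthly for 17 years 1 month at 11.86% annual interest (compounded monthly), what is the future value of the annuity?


Future value of an ordinary annuity: FV = PMT × ((1 + r)^n − 1) / r
Monthly rate r = 0.1186/12 ≈ 0.00988333, n = 205
FV = $1,232.21 × ((1 + 0.1186/12)^205 − 1) / (0.1186/12)
FV = $1,232.21 × 658.609525
FV = $811,545.24

FV = PMT × ((1+r)^n - 1)/r = $811,545.24


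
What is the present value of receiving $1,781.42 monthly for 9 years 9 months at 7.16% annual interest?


Present value of an ordinary annuity: PV = PMT × (1 − (1 + r)^(−n)) / r
Monthly rate r = 0.0716/12 ≈ 0.00596667, n = 117
PV = $1,781.42 × (1 − (1 + 0.0716/12)^(−117)) / (0.0716/12)
PV = $1,781.42 × 84.039743
PV = $149,710.08

PV = PMT × (1-(1+r)^(-n))/r = $149,710.08


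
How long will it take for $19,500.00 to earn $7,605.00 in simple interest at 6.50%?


Rearrange the simple interest formula for t:
I = P × r × t  ⇒  t = I / (P × r)
t = $7,605.00 / ($19,500.00 × 0.065)
t = 6

t = I/(P×r) = 6 years


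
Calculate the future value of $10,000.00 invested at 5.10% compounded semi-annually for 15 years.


Compound interest formula: A = P(1 + r/n)^(nt)
A = $10,000.00 × (1 + 0.051/2)^(2 × 15)
Growth factor: (1 + 0.051/2)^30 = 2.128482
A = $10,000.00 × 2.128482
A = $21,284.82

A = P(1 + r/n)^(nt) = $21,284.82


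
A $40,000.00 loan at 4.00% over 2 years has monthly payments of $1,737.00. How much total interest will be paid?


Total paid over the life of the loan = PMT × n.
Total paid = $1,737.00 × 24 = $41,688.00
Total interest = total paid − principal = $41,688.00 − $40,000.00 = $1,688.00

Total interest = (PMT × n) - PV = $1,688.00


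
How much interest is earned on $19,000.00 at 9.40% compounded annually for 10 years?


Compound interest earned = final amount − principal.
A = P(1 + r/n)^(nt) = $19,000.00 × (1 + 0.094/1)^(1 × 10) = $46,658.08
Interest = A − P = $46,658.08 − $19,000.00 = $27,658.08

Interest = A - P = $27,658.08


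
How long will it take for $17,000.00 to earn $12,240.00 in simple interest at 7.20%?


Rearrange the simple interest formula for t:
I = P × r × t  ⇒  t = I / (P × r)
t = $12,240.00 / ($17,000.00 × 0.072)
t = 10

t = I/(P×r) = 10 years


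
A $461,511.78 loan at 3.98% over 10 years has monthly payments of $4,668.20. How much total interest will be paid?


Total paid over the life of the loan = PMT × n.
Total paid = $4,668.20 × 120 = $560,184.00
Total interest = total paid − principal = $560,184.00 − $461,511.78 = $98,672.22

Total interest = (PMT × n) - PV = $98,672.22


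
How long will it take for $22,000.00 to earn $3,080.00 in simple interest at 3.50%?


Rearrange the simple interest formula for t:
I = P × r × t  ⇒  t = I / (P × r)
t = $3,080.00 / ($22,000.00 × 0.035)
t = 4

t = I/(P×r) = 4 years


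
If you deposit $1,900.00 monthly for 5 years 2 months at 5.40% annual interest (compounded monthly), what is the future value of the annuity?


Future value of an ordinary annuity: FV = PMT × ((1 + r)^n − 1) / r
Monthly rate r = 0.054/12 = 0.0045, n = 62
FV = $1,900.00 × ((1 + 0.054/12)^62 − 1) / (0.054/12)
FV = $1,900.00 × 71.328960
FV = $135,525.02

FV = PMT × ((1+r)^n - 1)/r = $135,525.02


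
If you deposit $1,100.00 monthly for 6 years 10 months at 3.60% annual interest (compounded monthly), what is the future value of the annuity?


Future value of an ordinary annuity: FV = PMT × ((1 + r)^n − 1) / r
Monthly rate r = 0.036/12 = 0.003, n = 82
FV = $1,100.00 × ((1 + 0.036/12)^82 − 1) / (0.036/12)
FV = $1,100.00 × 92.809563
FV = $102,090.52

FV = PMT × ((1+r)^n - 1)/r = $102,090.52


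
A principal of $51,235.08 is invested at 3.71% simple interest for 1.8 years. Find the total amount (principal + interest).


Total amount formula: A = P(1 + rt) = P + P·r·t
Interest: I = P × r × t = $51,235.08 × 0.0371 × 1.8 = $3,421.48
A = P + I = $51,235.08 + $3,421.48 = $54,656.56

A = P + I = P(1 + rt) = $54,656.56


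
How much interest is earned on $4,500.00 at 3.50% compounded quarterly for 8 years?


Compound interest earned = final amount − principal.
A = P(1 + r/n)^(nt) = $4,500.00 × (1 + 0.035/4)^(4 × 8) = $5,946.84
Interest = A − P = $5,946.84 − $4,500.00 = $1,446.84

Interest = A - P = $1,446.84


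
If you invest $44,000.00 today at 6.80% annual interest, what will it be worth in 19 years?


Future value formula: FV = PV × (1 + r)^t
FV = $44,000.00 × (1 + 0.068)^19
FV = $44,000.00 × 3.490228
FV = $153,570.03

FV = PV × (1 + r)^t = $153,570.03


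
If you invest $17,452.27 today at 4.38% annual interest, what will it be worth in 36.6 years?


Future value formula: FV = PV × (1 + r)^t
FV = $17,452.27 × (1 + 0.0438)^36.6
FV = $17,452.27 × 4.801677
FV = $83,800.16

FV = PV × (1 + r)^t = $83,800.16


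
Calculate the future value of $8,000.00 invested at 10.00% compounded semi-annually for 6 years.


Compound interest formula: A = P(1 + r/n)^(nt)
A = $8,000.00 × (1 + 0.1/2)^(2 × 6)
Growth factor: (1 + 0.1/2)^12 = 1.795856
A = $8,000.00 × 1.795856
A = $14,366.85

A = P(1 + r/n)^(nt) = $14,366.85


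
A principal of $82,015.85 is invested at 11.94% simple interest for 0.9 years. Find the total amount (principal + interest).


Total amount formula: A = P(1 + rt) = P + P·r·t
Interest: I = P × r × t = $82,015.85 × 0.1194 × 0.9 = $8,813.42
A = P + I = $82,015.85 + $8,813.42 = $90,829.27

A = P + I = P(1 + rt) = $90,829.27


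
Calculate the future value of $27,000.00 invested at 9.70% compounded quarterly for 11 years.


Compound interest formula: A = P(1 + r/n)^(nt)
A = $27,000.00 × (1 + 0.097/4)^(4 × 11)
Growth factor: (1 + 0.097/4)^44 = 2.8698738
A = $27,000.00 × 2.8698738
A = $77,486.59

A = P(1 + r/n)^(nt) = $77,486.59


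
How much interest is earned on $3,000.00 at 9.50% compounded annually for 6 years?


Compound interest earned = final amount − principal.
A = P(1 + r/n)^(nt) = $3,000.00 × (1 + 0.095/1)^(1 × 6) = $5,171.37
Interest = A − P = $5,171.37 − $3,000.00 = $2,171.37

Interest = A - P = $2,171.37


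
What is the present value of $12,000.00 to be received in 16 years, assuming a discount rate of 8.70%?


Present value formula: PV = FV / (1 + r)^t
PV = $12,000.00 / (1 + 0.087)^16
PV = $12,000.00 / 3.799030
PV = $3,158.70

PV = FV / (1 + r)^t = $3,158.70


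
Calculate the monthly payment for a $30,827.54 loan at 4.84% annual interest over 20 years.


Loan payment formula: PMT = PV × r / (1 − (1 + r)^(−n))
Monthly rate r = 0.0484/12 ≈ 0.00403333, n = 240 months
Denominator: 1 − (1 + 0.0484/12)^(−240) = 0.619418
PMT = $30,827.54 × (0.0484/12) / 0.619418
PMT = $200.73 per month

PMT = PV × r / (1-(1+r)^(-n)) = $200.73/month


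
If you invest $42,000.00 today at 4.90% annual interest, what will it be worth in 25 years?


Future value formula: FV = PV × (1 + r)^t
FV = $42,000.00 × (1 + 0.049)^25
FV = $42,000.00 × 3.3066422
FV = $138,878.97

FV = PV × (1 + r)^t = $138,878.97


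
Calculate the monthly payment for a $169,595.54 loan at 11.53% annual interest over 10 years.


Loan payment formula: PMT = PV × r / (1 − (1 + r)^(−n))
Monthly rate r = 0.1153/12 ≈ 0.00960833, n = 120 months
Denominator: 1 − (1 + 0.1153/12)^(−120) = 0.682569
PMT = $169,595.54 × (0.1153/12) / 0.682569
PMT = $2,387.35 per month

PMT = PV × r / (1-(1+r)^(-n)) = $2,387.35/month


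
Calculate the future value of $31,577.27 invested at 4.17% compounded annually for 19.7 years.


Compound interest formula: A = P(1 + r/n)^(nt)
A = $31,577.27 × (1 + 0.0417/1)^(1 × 19.7)
Growth factor: (1 + 0.0417/1)^19.7 = 2.2363022
A = $31,577.27 × 2.2363022
A = $70,616.32

A = P(1 + r/n)^(nt) = $70,616.32


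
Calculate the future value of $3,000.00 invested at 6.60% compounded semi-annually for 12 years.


Compound interest formula: A = P(1 + r/n)^(nt)
A = $3,000.00 × (1 + 0.066/2)^(2 × 12)
Growth factor: (1 + 0.066/2)^24 = 2.1797552
A = $3,000.00 × 2.1797552
A = $6,539.27

A = P(1 + r/n)^(nt) = $6,539.27


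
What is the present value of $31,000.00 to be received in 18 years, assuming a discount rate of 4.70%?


Present value formula: PV = FV / (1 + r)^t
PV = $31,000.00 / (1 + 0.047)^18
PV = $31,000.00 / 2.285811
PV = $13,561.93

PV = FV / (1 + r)^t = $13,561.93


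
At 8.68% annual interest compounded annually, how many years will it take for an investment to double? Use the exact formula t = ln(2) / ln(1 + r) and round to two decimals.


Doubling condition: (1 + r)^t = 2
Take ln of both sides: t × ln(1 + r) = ln(2)
t = ln(2) / ln(1 + r)
t = 0.693147 / 0.083238
t = 8.33

t = ln(2) / ln(1 + r) = 8.33 years


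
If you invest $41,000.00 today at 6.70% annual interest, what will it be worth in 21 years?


Future value formula: FV = PV × (1 + r)^t
FV = $41,000.00 × (1 + 0.067)^21
FV = $41,000.00 × 3.9034876
FV = $160,042.99

FV = PV × (1 + r)^t = $160,042.99


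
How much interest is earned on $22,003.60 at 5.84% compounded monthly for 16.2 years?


Compound interest earned = final amount − principal.
A = P(1 + r/n)^(nt) = $22,003.60 × (1 + 0.0584/12)^(12 × 16.2) = $56,542.43
Interest = A − P = $56,542.43 − $22,003.60 = $34,538.83

Interest = A - P = $34,538.83


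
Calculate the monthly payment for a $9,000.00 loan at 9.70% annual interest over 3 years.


Loan payment formula: PMT = PV × r / (1 − (1 + r)^(−n))
Monthly rate r = 0.097/12 ≈ 0.00808333, n = 36 months
Denominator: 1 − (1 + 0.097/12)^(−36) = 0.251609
PMT = $9,000.00 × (0.097/12) / 0.251609
PMT = $289.14 per month

PMT = PV × r / (1-(1+r)^(-n)) = $289.14/month


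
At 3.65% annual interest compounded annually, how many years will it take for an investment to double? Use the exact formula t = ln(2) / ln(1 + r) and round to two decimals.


Doubling condition: (1 + r)^t = 2
Take ln of both sides: t × ln(1 + r) = ln(2)
t = ln(2) / ln(1 + r)
t = 0.693147 / 0.035850
t = 19.33

t = ln(2) / ln(1 + r) = 19.33 years


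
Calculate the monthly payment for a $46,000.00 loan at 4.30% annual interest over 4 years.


Loan payment formula: PMT = PV × r / (1 − (1 + r)^(−n))
Monthly rate r = 0.043/12 ≈ 0.00358333, n = 48 months
Denominator: 1 − (1 + 0.043/12)^(−48) = 0.157762
PMT = $46,000.00 × (0.043/12) / 0.157762
PMT = $1,044.82 per month

PMT = PV × r / (1-(1+r)^(-n)) = $1,044.82/month


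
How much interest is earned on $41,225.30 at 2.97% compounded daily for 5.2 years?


Compound interest earned = final amount − principal.
A = P(1 + r/n)^(nt) = $41,225.30 × (1 + 0.0297/365)^(365 × 5.2) = $48,109.80
Interest = A − P = $48,109.80 − $41,225.30 = $6,884.50

Interest = A - P = $6,884.50


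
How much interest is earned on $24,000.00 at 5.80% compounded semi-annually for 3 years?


Compound interest earned = final amount − principal.
A = P(1 + r/n)^(nt) = $24,000.00 × (1 + 0.058/2)^(2 × 3) = $28,490.72
Interest = A − P = $28,490.72 − $24,000.00 = $4,490.72

Interest = A - P = $4,490.72


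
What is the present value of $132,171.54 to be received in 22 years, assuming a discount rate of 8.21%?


Present value formula: PV = FV / (1 + r)^t
PV = $132,171.54 / (1 + 0.0821)^22
PV = $132,171.54 / 5.673914
PV = $23,294.60

PV = FV / (1 + r)^t = $23,294.60


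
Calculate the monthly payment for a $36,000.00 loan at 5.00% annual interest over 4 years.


Loan payment formula: PMT = PV × r / (1 − (1 + r)^(−n))
Monthly rate r = 0.05/12 ≈ 0.00416667, n = 48 months
Denominator: 1 − (1 + 0.05/12)^(−48) = 0.180929
PMT = $36,000.00 × (0.05/12) / 0.180929
PMT = $829.05 per month

PMT = PV × r / (1-(1+r)^(-n)) = $829.05/month


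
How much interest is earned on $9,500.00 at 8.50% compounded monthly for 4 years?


Compound interest earned = final amount − principal.
A = P(1 + r/n)^(nt) = $9,500.00 × (1 + 0.085/12)^(12 × 4) = $13,331.02
Interest = A − P = $13,331.02 − $9,500.00 = $3,831.02

Interest = A - P = $3,831.02


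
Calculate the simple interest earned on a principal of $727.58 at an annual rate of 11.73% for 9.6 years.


Simple interest formula: I = P × r × t
I = $727.58 × 0.1173 × 9.6
I = $819.31

I = P × r × t = $819.31


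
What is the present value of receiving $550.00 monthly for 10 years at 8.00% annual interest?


Present value of an ordinary annuity: PV = PMT × (1 − (1 + r)^(−n)) / r
Monthly rate r = 0.08/12 ≈ 0.00666667, n = 120
PV = $550.00 × (1 − (1 + 0.08/12)^(−120)) / (0.08/12)
PV = $550.00 × 82.421481
PV = $45,331.81

PV = PMT × (1-(1+r)^(-n))/r = $45,331.81


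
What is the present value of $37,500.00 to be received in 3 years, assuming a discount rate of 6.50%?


Present value formula: PV = FV / (1 + r)^t
PV = $37,500.00 / (1 + 0.065)^3
PV = $37,500.00 / 1.2079496
PV = $31,044.34

PV = FV / (1 + r)^t = $31,044.34


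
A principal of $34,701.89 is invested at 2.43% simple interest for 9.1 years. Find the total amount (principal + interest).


Total amount formula: A = P(1 + rt) = P + P·r·t
Interest: I = P × r × t = $34,701.89 × 0.0243 × 9.1 = $7,673.63
A = P + I = $34,701.89 + $7,673.63 = $42,375.52

A = P + I = P(1 + rt) = $42,375.52


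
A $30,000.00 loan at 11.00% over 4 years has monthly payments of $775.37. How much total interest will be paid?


Total paid over the life of the loan = PMT × n.
Total paid = $775.37 × 48 = $37,217.76
Total interest = total paid − principal = $37,217.76 − $30,000.00 = $7,217.76

Total interest = (PMT × n) - PV = $7,217.76


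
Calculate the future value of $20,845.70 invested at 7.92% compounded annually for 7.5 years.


Compound interest formula: A = P(1 + r/n)^(nt)
A = $20,845.70 × (1 + 0.0792/1)^(1 × 7.5)
Growth factor: (1 + 0.0792/1)^7.5 = 1.7711874
A = $20,845.70 × 1.7711874
A = $36,921.64

A = P(1 + r/n)^(nt) = $36,921.64


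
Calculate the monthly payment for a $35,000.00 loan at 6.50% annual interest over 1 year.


Loan payment formula: PMT = PV × r / (1 − (1 + r)^(−n))
Monthly rate r = 0.065/12 ≈ 0.00541667, n = 12 months
Denominator: 1 − (1 + 0.065/12)^(−12) = 0.0627682
PMT = $35,000.00 × (0.065/12) / 0.0627682
PMT = $3,020.37 per month

PMT = PV × r / (1-(1+r)^(-n)) = $3,020.37/month


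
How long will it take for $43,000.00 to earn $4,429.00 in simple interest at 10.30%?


Rearrange the simple interest formula for t:
I = P × r × t  ⇒  t = I / (P × r)
t = $4,429.00 / ($43,000.00 × 0.103)
t = 1

t = I/(P×r) = 1 year


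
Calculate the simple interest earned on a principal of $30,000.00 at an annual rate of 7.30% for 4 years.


Simple interest formula: I = P × r × t
I = $30,000.00 × 0.073 × 4
I = $8,760.00

I = P × r × t = $8,760.00


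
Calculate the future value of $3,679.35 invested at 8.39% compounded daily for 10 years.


Compound interest formula: A = P(1 + r/n)^(nt)
A = $3,679.35 × (1 + 0.0839/365)^(365 × 10)
Growth factor: (1 + 0.0839/365)^3650 = 2.313829
A = $3,679.35 × 2.313829
A = $8,513.39

A = P(1 + r/n)^(nt) = $8,513.39


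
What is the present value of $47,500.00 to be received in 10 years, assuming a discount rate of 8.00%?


Present value formula: PV = FV / (1 + r)^t
PV = $47,500.00 / (1 + 0.08)^10
PV = $47,500.00 / 2.158925
PV = $22,001.69

PV = FV / (1 + r)^t = $22,001.69


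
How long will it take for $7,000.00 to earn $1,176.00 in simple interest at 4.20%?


Rearrange the simple interest formula for t:
I = P × r × t  ⇒  t = I / (P × r)
t = $1,176.00 / ($7,000.00 × 0.042)
t = 4

t = I/(P×r) = 4 years


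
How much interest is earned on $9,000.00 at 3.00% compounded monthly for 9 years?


Compound interest earned = final amount − principal.
A = P(1 + r/n)^(nt) = $9,000.00 × (1 + 0.03/12)^(12 × 9) = $11,785.71
Interest = A − P = $11,785.71 − $9,000.00 = $2,785.71

Interest = A - P = $2,785.71


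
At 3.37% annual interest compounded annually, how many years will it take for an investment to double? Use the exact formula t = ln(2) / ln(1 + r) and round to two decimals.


Doubling condition: (1 + r)^t = 2
Take ln of both sides: t × ln(1 + r) = ln(2)
t = ln(2) / ln(1 + r)
t = 0.693147 / 0.033145
t = 20.91

t = ln(2) / ln(1 + r) = 20.91 years


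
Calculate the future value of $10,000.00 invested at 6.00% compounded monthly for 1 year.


Compound interest formula: A = P(1 + r/n)^(nt)
A = $10,000.00 × (1 + 0.06/12)^(12 × 1)
Growth factor: (1 + 0.06/12)^12 = 1.061678
A = $10,000.00 × 1.061678
A = $10,616.78

A = P(1 + r/n)^(nt) = $10,616.78


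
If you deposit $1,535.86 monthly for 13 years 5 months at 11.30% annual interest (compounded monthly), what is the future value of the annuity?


Future value of an ordinary annuity: FV = PMT × ((1 + r)^n − 1) / r
Monthly rate r = 0.113/12 ≈ 0.00941667, n = 161
FV = $1,535.86 × ((1 + 0.113/12)^161 − 1) / (0.113/12)
FV = $1,535.86 × 374.034618
FV = $574,464.81

FV = PMT × ((1+r)^n - 1)/r = $574,464.81


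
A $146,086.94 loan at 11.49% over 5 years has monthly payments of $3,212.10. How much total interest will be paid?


Total paid over the life of the loan = PMT × n.
Total paid = $3,212.10 × 60 = $192,726.00
Total interest = total paid − principal = $192,726.00 − $146,086.94 = $46,639.06

Total interest = (PMT × n) - PV = $46,639.06


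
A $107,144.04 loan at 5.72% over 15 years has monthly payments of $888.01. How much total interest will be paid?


Total paid over the life of the loan = PMT × n.
Total paid = $888.01 × 180 = $159,841.80
Total interest = total paid − principal = $159,841.80 − $107,144.04 = $52,697.76

Total interest = (PMT × n) - PV = $52,697.76


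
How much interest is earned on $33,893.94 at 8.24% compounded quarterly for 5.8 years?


Compound interest earned = final amount − principal.
A = P(1 + r/n)^(nt) = $33,893.94 × (1 + 0.0824/4)^(4 × 5.8) = $54,396.52
Interest = A − P = $54,396.52 − $33,893.94 = $20,502.58

Interest = A - P = $20,502.58


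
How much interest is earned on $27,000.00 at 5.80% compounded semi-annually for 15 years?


Compound interest earned = final amount − principal.
A = P(1 + r/n)^(nt) = $27,000.00 × (1 + 0.058/2)^(2 × 15) = $63,653.90
Interest = A − P = $63,653.90 − $27,000.00 = $36,653.90

Interest = A - P = $36,653.90


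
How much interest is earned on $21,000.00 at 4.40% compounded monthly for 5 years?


Compound interest earned = final amount − principal.
A = P(1 + r/n)^(nt) = $21,000.00 × (1 + 0.044/12)^(12 × 5) = $26,157.08
Interest = A − P = $26,157.08 − $21,000.00 = $5,157.08

Interest = A - P = $5,157.08


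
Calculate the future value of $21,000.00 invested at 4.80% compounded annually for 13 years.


Compound interest formula: A = P(1 + r/n)^(nt)
A = $21,000.00 × (1 + 0.048/1)^(1 × 13)
Growth factor: (1 + 0.048/1)^13 = 1.8394868
A = $21,000.00 × 1.8394868
A = $38,629.22

A = P(1 + r/n)^(nt) = $38,629.22


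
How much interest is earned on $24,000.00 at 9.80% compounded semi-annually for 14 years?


Compound interest earned = final amount − principal.
A = P(1 + r/n)^(nt) = $24,000.00 × (1 + 0.098/2)^(2 × 14) = $91,606.21
Interest = A − P = $91,606.21 − $24,000.00 = $67,606.21

Interest = A - P = $67,606.21


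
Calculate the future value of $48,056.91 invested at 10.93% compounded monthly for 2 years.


Compound interest formula: A = P(1 + r/n)^(nt)
A = $48,056.91 × (1 + 0.1093/12)^(12 × 2)
Growth factor: (1 + 0.1093/12)^24 = 1.24310274
A = $48,056.91 × 1.24310274
A = $59,739.68

A = P(1 + r/n)^(nt) = $59,739.68


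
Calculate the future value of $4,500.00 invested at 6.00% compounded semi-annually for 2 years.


Compound interest formula: A = P(1 + r/n)^(nt)
A = $4,500.00 × (1 + 0.06/2)^(2 × 2)
Growth factor: (1 + 0.06/2)^4 = 1.125509
A = $4,500.00 × 1.125509
A = $5,064.79

A = P(1 + r/n)^(nt) = $5,064.79


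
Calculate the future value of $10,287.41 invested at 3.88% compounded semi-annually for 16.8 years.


Compound interest formula: A = P(1 + r/n)^(nt)
A = $10,287.41 × (1 + 0.0388/2)^(2 × 16.8)
Growth factor: (1 + 0.0388/2)^33.6 = 1.9071267
A = $10,287.41 × 1.9071267
A = $19,619.39

A = P(1 + r/n)^(nt) = $19,619.39


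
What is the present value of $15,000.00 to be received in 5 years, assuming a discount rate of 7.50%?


Present value formula: PV = FV / (1 + r)^t
PV = $15,000.00 / (1 + 0.075)^5
PV = $15,000.00 / 1.435629
PV = $10,448.38

PV = FV / (1 + r)^t = $10,448.38


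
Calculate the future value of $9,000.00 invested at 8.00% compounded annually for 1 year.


Compound interest formula: A = P(1 + r/n)^(nt)
A = $9,000.00 × (1 + 0.08/1)^(1 × 1)
Growth factor: (1 + 0.08/1)^1 = 1.080000
A = $9,000.00 × 1.080000
A = $9,720.00

A = P(1 + r/n)^(nt) = $9,720.00


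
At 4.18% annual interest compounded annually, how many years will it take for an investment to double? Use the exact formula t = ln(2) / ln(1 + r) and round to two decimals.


Doubling condition: (1 + r)^t = 2
Take ln of both sides: t × ln(1 + r) = ln(2)
t = ln(2) / ln(1 + r)
t = 0.693147 / 0.040950
t = 16.93

t = ln(2) / ln(1 + r) = 16.93 years


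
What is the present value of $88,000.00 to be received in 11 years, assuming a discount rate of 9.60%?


Present value formula: PV = FV / (1 + r)^t
PV = $88,000.00 / (1 + 0.096)^11
PV = $88,000.00 / 2.7410446
PV = $32,104.55

PV = FV / (1 + r)^t = $32,104.55


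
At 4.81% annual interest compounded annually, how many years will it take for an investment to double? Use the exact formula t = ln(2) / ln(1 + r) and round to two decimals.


Doubling condition: (1 + r)^t = 2
Take ln of both sides: t × ln(1 + r) = ln(2)
t = ln(2) / ln(1 + r)
t = 0.693147 / 0.046979
t = 14.75

t = ln(2) / ln(1 + r) = 14.75 years


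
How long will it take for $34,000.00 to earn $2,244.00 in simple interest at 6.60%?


Rearrange the simple interest formula for t:
I = P × r × t  ⇒  t = I / (P × r)
t = $2,244.00 / ($34,000.00 × 0.066)
t = 1

t = I/(P×r) = 1 year


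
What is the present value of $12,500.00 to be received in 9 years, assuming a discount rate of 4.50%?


Present value formula: PV = FV / (1 + r)^t
PV = $12,500.00 / (1 + 0.045)^9
PV = $12,500.00 / 1.486095
PV = $8,411.31

PV = FV / (1 + r)^t = $8,411.31


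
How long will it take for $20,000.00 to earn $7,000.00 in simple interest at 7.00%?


Rearrange the simple interest formula for t:
I = P × r × t  ⇒  t = I / (P × r)
t = $7,000.00 / ($20,000.00 × 0.07)
t = 5

t = I/(P×r) = 5 years


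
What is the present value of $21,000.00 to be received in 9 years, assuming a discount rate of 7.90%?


Present value formula: PV = FV / (1 + r)^t
PV = $21,000.00 / (1 + 0.079)^9
PV = $21,000.00 / 1.982408
PV = $10,593.18

PV = FV / (1 + r)^t = $10,593.18
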